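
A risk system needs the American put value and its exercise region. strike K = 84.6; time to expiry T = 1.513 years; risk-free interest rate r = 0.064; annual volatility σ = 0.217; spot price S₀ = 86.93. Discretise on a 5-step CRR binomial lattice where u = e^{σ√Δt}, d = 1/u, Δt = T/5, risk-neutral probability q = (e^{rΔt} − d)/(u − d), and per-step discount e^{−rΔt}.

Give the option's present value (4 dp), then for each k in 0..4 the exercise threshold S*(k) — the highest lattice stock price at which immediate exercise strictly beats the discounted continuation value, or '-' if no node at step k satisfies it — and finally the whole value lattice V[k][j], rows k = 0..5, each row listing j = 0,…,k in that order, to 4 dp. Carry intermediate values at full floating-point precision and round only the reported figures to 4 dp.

price = 5.5255
boundary = - - 68.4678 60.7638 68.4678
tree:
5.5255
9.6204 2.3968
16.1322 4.6743 0.6326
23.8362 8.8628 1.4393 0.0000
30.6734 16.1322 3.2749 0.0000 0.0000
36.7412 23.8362 7.4514 0.0000 0.0000 0.0000

params: Δt=0.30260 u=1.12679 d=0.88748 q=0.55191 e^(-rΔt)=0.98082
t_5 payoffs: 36.7412 23.8362 7.4514 0.0000 0.0000 0.0000
t_4: node(4,0) S=53.9266 payoff=30.6734 vs cont=29.0507 → 30.6734 [stop]  node(4,1) S=68.4678 payoff=16.1322 vs cont=14.5096 → 16.1322 [stop]  node(4,2) S=86.9300 payoff=0.0000 vs cont=3.2749 → 3.2749 [wait]  node(4,3) S=110.3705 payoff=0.0000 vs cont=0.0000 → 0.0000 [wait]  node(4,4) S=140.1316 payoff=0.0000 vs cont=0.0000 → 0.0000 [wait]  ⇒ S*(4)=68.4678
t_3: node(3,0) S=60.7638 payoff=23.8362 vs cont=22.2136 → 23.8362 [stop]  node(3,1) S=77.1486 payoff=7.4514 vs cont=8.8628 → 8.8628 [wait]  node(3,2) S=97.9515 payoff=0.0000 vs cont=1.4393 → 1.4393 [wait]  node(3,3) S=124.3640 payoff=0.0000 vs cont=0.0000 → 0.0000 [wait]  ⇒ S*(3)=60.7638
t_2: node(2,0) S=68.4678 payoff=16.1322 vs cont=15.2736 → 16.1322 [stop]  node(2,1) S=86.9300 payoff=0.0000 vs cont=4.6743 → 4.6743 [wait]  node(2,2) S=110.3705 payoff=0.0000 vs cont=0.6326 → 0.6326 [wait]  ⇒ S*(2)=68.4678
t_1: node(1,0) S=77.1486 payoff=7.4514 vs cont=9.6204 → 9.6204 [wait]  node(1,1) S=97.9515 payoff=0.0000 vs cont=2.3968 → 2.3968 [wait]  ⇒ S*(1)=-
t_0: node(0,0) S=86.9300 payoff=0.0000 vs cont=5.5255 → 5.5255 [wait]  ⇒ S*(0)=-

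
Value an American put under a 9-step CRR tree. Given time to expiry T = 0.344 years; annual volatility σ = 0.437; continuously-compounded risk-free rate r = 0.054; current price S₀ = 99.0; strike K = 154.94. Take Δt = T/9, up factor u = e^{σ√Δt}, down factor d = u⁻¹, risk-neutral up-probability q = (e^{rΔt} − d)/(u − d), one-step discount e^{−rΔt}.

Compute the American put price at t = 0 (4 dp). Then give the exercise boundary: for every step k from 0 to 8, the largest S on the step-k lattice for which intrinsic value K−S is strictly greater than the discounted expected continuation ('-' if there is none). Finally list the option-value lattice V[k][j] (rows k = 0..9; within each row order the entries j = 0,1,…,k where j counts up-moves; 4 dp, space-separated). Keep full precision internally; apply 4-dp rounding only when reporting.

Δt=0.03822  u=1.08919  d=0.91811  q=0.49073  discount=0.99794
step 9 (expiry): payoffs max(K−S,0) = 109.0522 100.5016 90.3576 78.3235 64.0469 47.1100 27.0172 3.1803 0.0000 0.0000
step 8: (k=8,j=0): S=49.9806, (K−S)⁺=104.9594, hold=104.6400 ⇒ V=104.9594 exercise | (k=8,j=1): S=59.2939, (K−S)⁺=95.6461, hold=95.3267 ⇒ V=95.6461 exercise | (k=8,j=2): S=70.3426, (K−S)⁺=84.5974, hold=84.2780 ⇒ V=84.5974 exercise | (k=8,j=3): S=83.4501, (K−S)⁺=71.4899, hold=71.1705 ⇒ V=71.4899 exercise | (k=8,j=4): S=99.0000, (K−S)⁺=55.9400, hold=55.6205 ⇒ V=55.9400 exercise | (k=8,j=5): S=117.4475, (K−S)⁺=37.4925, hold=37.1731 ⇒ V=37.4925 exercise | (k=8,j=6): S=139.3324, (K−S)⁺=15.6076, hold=15.2881 ⇒ V=15.6076 exercise | (k=8,j=7): S=165.2954, (K−S)⁺=0.0000, hold=1.6163 ⇒ V=1.6163 continue | (k=8,j=8): S=196.0962, (K−S)⁺=0.0000, hold=0.0000 ⇒ V=0.0000 continue  boundary S*=139.3324
step 7: (k=7,j=0): S=54.4384, (K−S)⁺=100.5016, hold=100.1821 ⇒ V=100.5016 exercise | (k=7,j=1): S=64.5824, (K−S)⁺=90.3576, hold=90.0382 ⇒ V=90.3576 exercise | (k=7,j=2): S=76.6165, (K−S)⁺=78.3235, hold=78.0040 ⇒ V=78.3235 exercise | (k=7,j=3): S=90.8931, (K−S)⁺=64.0469, hold=63.7274 ⇒ V=64.0469 exercise | (k=7,j=4): S=107.8300, (K−S)⁺=47.1100, hold=46.7906 ⇒ V=47.1100 exercise | (k=7,j=5): S=127.9228, (K−S)⁺=27.0172, hold=26.6977 ⇒ V=27.0172 exercise | (k=7,j=6): S=151.7597, (K−S)⁺=3.1803, hold=8.7236 ⇒ V=8.7236 continue | (k=7,j=7): S=180.0383, (K−S)⁺=0.0000, hold=0.8214 ⇒ V=0.8214 continue  boundary S*=127.9228
step 6: (k=6,j=0): S=59.2939, (K−S)⁺=95.6461, hold=95.3267 ⇒ V=95.6461 exercise | (k=6,j=1): S=70.3426, (K−S)⁺=84.5974, hold=84.2780 ⇒ V=84.5974 exercise | (k=6,j=2): S=83.4501, (K−S)⁺=71.4899, hold=71.1705 ⇒ V=71.4899 exercise | (k=6,j=3): S=99.0000, (K−S)⁺=55.9400, hold=55.6205 ⇒ V=55.9400 exercise | (k=6,j=4): S=117.4475, (K−S)⁺=37.4925, hold=37.1731 ⇒ V=37.4925 exercise | (k=6,j=5): S=139.3324, (K−S)⁺=15.6076, hold=18.0028 ⇒ V=18.0028 continue | (k=6,j=6): S=165.2954, (K−S)⁺=0.0000, hold=4.8358 ⇒ V=4.8358 continue  boundary S*=117.4475
step 5: (k=5,j=0): S=64.5824, (K−S)⁺=90.3576, hold=90.0382 ⇒ V=90.3576 exercise | (k=5,j=1): S=76.6165, (K−S)⁺=78.3235, hold=78.0040 ⇒ V=78.3235 exercise | (k=5,j=2): S=90.8931, (K−S)⁺=64.0469, hold=63.7274 ⇒ V=64.0469 exercise | (k=5,j=3): S=107.8300, (K−S)⁺=47.1100, hold=46.7906 ⇒ V=47.1100 exercise | (k=5,j=4): S=127.9228, (K−S)⁺=27.0172, hold=27.8707 ⇒ V=27.8707 continue | (k=5,j=5): S=151.7597, (K−S)⁺=3.1803, hold=11.5175 ⇒ V=11.5175 continue  boundary S*=107.8300
step 4: (k=4,j=0): S=70.3426, (K−S)⁺=84.5974, hold=84.2780 ⇒ V=84.5974 exercise | (k=4,j=1): S=83.4501, (K−S)⁺=71.4899, hold=71.1705 ⇒ V=71.4899 exercise | (k=4,j=2): S=99.0000, (K−S)⁺=55.9400, hold=55.6205 ⇒ V=55.9400 exercise | (k=4,j=3): S=117.4475, (K−S)⁺=37.4925, hold=37.5910 ⇒ V=37.5910 continue | (k=4,j=4): S=139.3324, (K−S)⁺=15.6076, hold=19.8048 ⇒ V=19.8048 continue  boundary S*=99.0000
step 3: (k=3,j=0): S=76.6165, (K−S)⁺=78.3235, hold=78.0040 ⇒ V=78.3235 exercise | (k=3,j=1): S=90.8931, (K−S)⁺=64.0469, hold=63.7274 ⇒ V=64.0469 exercise | (k=3,j=2): S=107.8300, (K−S)⁺=47.1100, hold=46.8388 ⇒ V=47.1100 exercise | (k=3,j=3): S=127.9228, (K−S)⁺=27.0172, hold=28.8032 ⇒ V=28.8032 continue  boundary S*=107.8300
step 2: (k=2,j=0): S=83.4501, (K−S)⁺=71.4899, hold=71.1705 ⇒ V=71.4899 exercise | (k=2,j=1): S=99.0000, (K−S)⁺=55.9400, hold=55.6205 ⇒ V=55.9400 exercise | (k=2,j=2): S=117.4475, (K−S)⁺=37.4925, hold=38.0477 ⇒ V=38.0477 continue  boundary S*=99.0000
step 1: (k=1,j=0): S=90.8931, (K−S)⁺=64.0469, hold=63.7274 ⇒ V=64.0469 exercise | (k=1,j=1): S=107.8300, (K−S)⁺=47.1100, hold=47.0625 ⇒ V=47.1100 exercise  boundary S*=107.8300
step 0: (k=0,j=0): S=99.0000, (K−S)⁺=55.9400, hold=55.6205 ⇒ V=55.9400 exercise  boundary S*=99.0000

price = 55.9400
boundary = 99.0000 107.8300 99.0000 107.8300 99.0000 107.8300 117.4475 127.9228 139.3324
tree:
55.9400
64.0469 47.1100
71.4899 55.9400 38.0477
78.3235 64.0469 47.1100 28.8032
84.5974 71.4899 55.9400 37.5910 19.8048
90.3576 78.3235 64.0469 47.1100 27.8707 11.5175
95.6461 84.5974 71.4899 55.9400 37.4925 18.0028 4.8358
100.5016 90.3576 78.3235 64.0469 47.1100 27.0172 8.7236 0.8214
104.9594 95.6461 84.5974 71.4899 55.9400 37.4925 15.6076 1.6163 0.0000
109.0522 100.5016 90.3576 78.3235 64.0469 47.1100 27.0172 3.1803 0.0000 0.0000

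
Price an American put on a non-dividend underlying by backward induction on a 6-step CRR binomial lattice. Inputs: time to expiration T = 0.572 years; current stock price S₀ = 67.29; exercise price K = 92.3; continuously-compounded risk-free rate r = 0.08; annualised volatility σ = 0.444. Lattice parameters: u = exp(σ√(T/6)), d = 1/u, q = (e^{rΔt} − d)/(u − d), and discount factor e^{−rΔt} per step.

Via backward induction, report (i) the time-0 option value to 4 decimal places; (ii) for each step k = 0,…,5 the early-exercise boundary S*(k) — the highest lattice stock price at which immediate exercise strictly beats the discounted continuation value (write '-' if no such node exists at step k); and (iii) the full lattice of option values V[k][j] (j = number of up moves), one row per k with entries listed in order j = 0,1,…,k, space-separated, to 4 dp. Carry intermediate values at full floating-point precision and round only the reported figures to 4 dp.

Δt=0.09533  u=1.14693  d=0.87189  q=0.49362  discount=0.99240
step 6 (expiry): payoffs max(K−S,0) = 62.7385 53.4133 41.1464 25.0100 3.7833 0.0000 0.0000
step 5: (k=5,j=0): S=33.9050, (K−S)⁺=58.3950, hold=57.6937 ⇒ V=58.3950 exercise | (k=5,j=1): S=44.6004, (K−S)⁺=47.6996, hold=46.9984 ⇒ V=47.6996 exercise | (k=5,j=2): S=58.6696, (K−S)⁺=33.6304, hold=32.9291 ⇒ V=33.6304 exercise | (k=5,j=3): S=77.1770, (K−S)⁺=15.1230, hold=14.4217 ⇒ V=15.1230 exercise | (k=5,j=4): S=101.5226, (K−S)⁺=0.0000, hold=1.9012 ⇒ V=1.9012 continue | (k=5,j=5): S=133.5480, (K−S)⁺=0.0000, hold=0.0000 ⇒ V=0.0000 continue  boundary S*=77.1770
step 4: (k=4,j=0): S=38.8867, (K−S)⁺=53.4133, hold=52.7120 ⇒ V=53.4133 exercise | (k=4,j=1): S=51.1536, (K−S)⁺=41.1464, hold=40.4452 ⇒ V=41.1464 exercise | (k=4,j=2): S=67.2900, (K−S)⁺=25.0100, hold=24.3087 ⇒ V=25.0100 exercise | (k=4,j=3): S=88.5167, (K−S)⁺=3.7833, hold=8.5312 ⇒ V=8.5312 continue | (k=4,j=4): S=116.4394, (K−S)⁺=0.0000, hold=0.9554 ⇒ V=0.9554 continue  boundary S*=67.2900
step 3: (k=3,j=0): S=44.6004, (K−S)⁺=47.6996, hold=46.9984 ⇒ V=47.6996 exercise | (k=3,j=1): S=58.6696, (K−S)⁺=33.6304, hold=32.9291 ⇒ V=33.6304 exercise | (k=3,j=2): S=77.1770, (K−S)⁺=15.1230, hold=16.7476 ⇒ V=16.7476 continue | (k=3,j=3): S=101.5226, (K−S)⁺=0.0000, hold=4.7553 ⇒ V=4.7553 continue  boundary S*=58.6696
step 2: (k=2,j=0): S=51.1536, (K−S)⁺=41.1464, hold=40.4452 ⇒ V=41.1464 exercise | (k=2,j=1): S=67.2900, (K−S)⁺=25.0100, hold=25.1046 ⇒ V=25.1046 continue | (k=2,j=2): S=88.5167, (K−S)⁺=3.7833, hold=10.7457 ⇒ V=10.7457 continue  boundary S*=51.1536
step 1: (k=1,j=0): S=58.6696, (K−S)⁺=33.6304, hold=32.9755 ⇒ V=33.6304 exercise | (k=1,j=1): S=77.1770, (K−S)⁺=15.1230, hold=17.8799 ⇒ V=17.8799 continue  boundary S*=58.6696
step 0: (k=0,j=0): S=67.2900, (K−S)⁺=25.0100, hold=25.6593 ⇒ V=25.6593 continue  boundary S*=-

price = 25.6593
boundary = - 58.6696 51.1536 58.6696 67.2900 77.1770
tree:
25.6593
33.6304 17.8799
41.1464 25.1046 10.7457
47.6996 33.6304 16.7476 4.7553
53.4133 41.1464 25.0100 8.5312 0.9554
58.3950 47.6996 33.6304 15.1230 1.9012 0.0000
62.7385 53.4133 41.1464 25.0100 3.7833 0.0000 0.0000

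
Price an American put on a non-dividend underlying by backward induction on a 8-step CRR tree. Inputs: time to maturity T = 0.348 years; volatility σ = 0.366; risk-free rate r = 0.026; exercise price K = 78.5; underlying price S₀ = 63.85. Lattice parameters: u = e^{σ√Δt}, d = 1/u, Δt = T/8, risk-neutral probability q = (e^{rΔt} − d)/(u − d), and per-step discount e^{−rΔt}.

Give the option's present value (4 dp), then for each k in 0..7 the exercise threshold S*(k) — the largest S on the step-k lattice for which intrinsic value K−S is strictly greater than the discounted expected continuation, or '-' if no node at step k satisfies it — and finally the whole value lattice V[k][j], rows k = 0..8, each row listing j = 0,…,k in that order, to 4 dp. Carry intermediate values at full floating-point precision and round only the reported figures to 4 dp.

Δt=0.04350, u=1.07932, d=0.92651, q=0.48833, disc=e^(-rΔt)=0.99887
k=8 terminal: V=max(K-S,0) → 43.8307 38.1123 31.4507 23.6904 14.6500 4.1185 0.0000 0.0000 0.0000
k=7: j=0 S=37.4194 intr=41.0806 cont=40.9919 V=41.0806[EX]; j=1 S=43.5914 intr=34.9086 cont=34.8199 V=34.9086[EX]; j=2 S=50.7814 intr=27.7186 cont=27.6298 V=27.7186[EX]; j=3 S=59.1574 intr=19.3426 cont=19.2539 V=19.3426[EX]; j=4 S=68.9149 intr=9.5851 cont=9.4964 V=9.5851[EX]; j=5 S=80.2818 intr=0.0000 cont=2.1049 V=2.1049[hold]; j=6 S=93.5236 intr=0.0000 cont=0.0000 V=0.0000[hold]; j=7 S=108.9495 intr=0.0000 cont=0.0000 V=0.0000[hold]  S*(7)=68.9149
k=6: j=0 S=40.3877 intr=38.1123 cont=38.0236 V=38.1123[EX]; j=1 S=47.0493 intr=31.4507 cont=31.3620 V=31.4507[EX]; j=2 S=54.8096 intr=23.6904 cont=23.6016 V=23.6904[EX]; j=3 S=63.8500 intr=14.6500 cont=14.5613 V=14.6500[EX]; j=4 S=74.3815 intr=4.1185 cont=5.9256 V=5.9256[hold]; j=5 S=86.6501 intr=0.0000 cont=1.0758 V=1.0758[hold]; j=6 S=100.9423 intr=0.0000 cont=0.0000 V=0.0000[hold]  S*(6)=63.8500
k=5: j=0 S=43.5914 intr=34.9086 cont=34.8199 V=34.9086[EX]; j=1 S=50.7814 intr=27.7186 cont=27.6298 V=27.7186[EX]; j=2 S=59.1574 intr=19.3426 cont=19.2539 V=19.3426[EX]; j=3 S=68.9149 intr=9.5851 cont=10.3779 V=10.3779[hold]; j=4 S=80.2818 intr=0.0000 cont=3.5533 V=3.5533[hold]; j=5 S=93.5236 intr=0.0000 cont=0.5498 V=0.5498[hold]  S*(5)=59.1574
k=4: j=0 S=47.0493 intr=31.4507 cont=31.3620 V=31.4507[EX]; j=1 S=54.8096 intr=23.6904 cont=23.6016 V=23.6904[EX]; j=2 S=63.8500 intr=14.6500 cont=14.9479 V=14.9479[hold]; j=3 S=74.3815 intr=4.1185 cont=7.0373 V=7.0373[hold]; j=4 S=86.6501 intr=0.0000 cont=2.0843 V=2.0843[hold]  S*(4)=54.8096
k=3: j=0 S=50.7814 intr=27.7186 cont=27.6298 V=27.7186[EX]; j=1 S=59.1574 intr=19.3426 cont=19.3992 V=19.3992[hold]; j=2 S=68.9149 intr=9.5851 cont=11.0724 V=11.0724[hold]; j=3 S=80.2818 intr=0.0000 cont=4.6133 V=4.6133[hold]  S*(3)=50.7814
k=2: j=0 S=54.8096 intr=23.6904 cont=23.6292 V=23.6904[EX]; j=1 S=63.8500 intr=14.6500 cont=15.3156 V=15.3156[hold]; j=2 S=74.3815 intr=4.1185 cont=7.9093 V=7.9093[hold]  S*(2)=54.8096
k=1: j=0 S=59.1574 intr=19.3426 cont=19.5786 V=19.5786[hold]; j=1 S=68.9149 intr=9.5851 cont=11.6857 V=11.6857[hold]  S*(1)=-
k=0: j=0 S=63.8500 intr=14.6500 cont=15.7065 V=15.7065[hold]  S*(0)=-

price = 15.7065
boundary = - - 54.8096 50.7814 54.8096 59.1574 63.8500 68.9149
tree:
15.7065
19.5786 11.6857
23.6904 15.3156 7.9093
27.7186 19.3992 11.0724 4.6133
31.4507 23.6904 14.9479 7.0373 2.0843
34.9086 27.7186 19.3426 10.3779 3.5533 0.5498
38.1123 31.4507 23.6904 14.6500 5.9256 1.0758 0.0000
41.0806 34.9086 27.7186 19.3426 9.5851 2.1049 0.0000 0.0000
43.8307 38.1123 31.4507 23.6904 14.6500 4.1185 0.0000 0.0000 0.0000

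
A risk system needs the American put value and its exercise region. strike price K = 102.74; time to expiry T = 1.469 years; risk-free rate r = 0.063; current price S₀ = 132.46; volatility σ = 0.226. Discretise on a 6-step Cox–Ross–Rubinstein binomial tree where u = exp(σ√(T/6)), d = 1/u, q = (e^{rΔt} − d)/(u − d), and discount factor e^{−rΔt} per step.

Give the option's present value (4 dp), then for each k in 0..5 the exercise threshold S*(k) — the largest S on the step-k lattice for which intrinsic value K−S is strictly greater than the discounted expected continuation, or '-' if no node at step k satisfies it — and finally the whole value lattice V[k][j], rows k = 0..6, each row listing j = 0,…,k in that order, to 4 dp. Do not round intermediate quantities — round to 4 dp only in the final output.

price = 1.4732
boundary = - - - - 84.6882 75.7281
tree:
1.4732
2.8624 0.3389
5.4530 0.7505 0.0000
10.1137 1.6621 0.0000 0.0000
18.0518 3.6808 0.0000 0.0000 0.0000
27.0119 8.1513 0.0000 0.0000 0.0000 0.0000
35.0239 18.0518 0.0000 0.0000 0.0000 0.0000 0.0000

params: Δt=0.24483 u=1.11832 d=0.89420 q=0.54143 e^(-rΔt)=0.98469
t_6 payoffs: 35.0239 18.0518 0.0000 0.0000 0.0000 0.0000 0.0000
t_5: node(5,0) S=75.7281 payoff=27.0119 vs cont=25.4393 → 27.0119 [stop]  node(5,1) S=94.7083 payoff=8.0317 vs cont=8.1513 → 8.1513 [wait]  node(5,2) S=118.4457 payoff=0.0000 vs cont=0.0000 → 0.0000 [wait]  node(5,3) S=148.1325 payoff=0.0000 vs cont=0.0000 → 0.0000 [wait]  node(5,4) S=185.2598 payoff=0.0000 vs cont=0.0000 → 0.0000 [wait]  node(5,5) S=231.6927 payoff=0.0000 vs cont=0.0000 → 0.0000 [wait]  ⇒ S*(5)=75.7281
t_4: node(4,0) S=84.6882 payoff=18.0518 vs cont=16.5431 → 18.0518 [stop]  node(4,1) S=105.9141 payoff=0.0000 vs cont=3.6808 → 3.6808 [wait]  node(4,2) S=132.4600 payoff=0.0000 vs cont=0.0000 → 0.0000 [wait]  node(4,3) S=165.6593 payoff=0.0000 vs cont=0.0000 → 0.0000 [wait]  node(4,4) S=207.1795 payoff=0.0000 vs cont=0.0000 → 0.0000 [wait]  ⇒ S*(4)=84.6882
t_3: node(3,0) S=94.7083 payoff=8.0317 vs cont=10.1137 → 10.1137 [wait]  node(3,1) S=118.4457 payoff=0.0000 vs cont=1.6621 → 1.6621 [wait]  node(3,2) S=148.1325 payoff=0.0000 vs cont=0.0000 → 0.0000 [wait]  node(3,3) S=185.2598 payoff=0.0000 vs cont=0.0000 → 0.0000 [wait]  ⇒ S*(3)=-
t_2: node(2,0) S=105.9141 payoff=0.0000 vs cont=5.4530 → 5.4530 [wait]  node(2,1) S=132.4600 payoff=0.0000 vs cont=0.7505 → 0.7505 [wait]  node(2,2) S=165.6593 payoff=0.0000 vs cont=0.0000 → 0.0000 [wait]  ⇒ S*(2)=-
t_1: node(1,0) S=118.4457 payoff=0.0000 vs cont=2.8624 → 2.8624 [wait]  node(1,1) S=148.1325 payoff=0.0000 vs cont=0.3389 → 0.3389 [wait]  ⇒ S*(1)=-
t_0: node(0,0) S=132.4600 payoff=0.0000 vs cont=1.4732 → 1.4732 [wait]  ⇒ S*(0)=-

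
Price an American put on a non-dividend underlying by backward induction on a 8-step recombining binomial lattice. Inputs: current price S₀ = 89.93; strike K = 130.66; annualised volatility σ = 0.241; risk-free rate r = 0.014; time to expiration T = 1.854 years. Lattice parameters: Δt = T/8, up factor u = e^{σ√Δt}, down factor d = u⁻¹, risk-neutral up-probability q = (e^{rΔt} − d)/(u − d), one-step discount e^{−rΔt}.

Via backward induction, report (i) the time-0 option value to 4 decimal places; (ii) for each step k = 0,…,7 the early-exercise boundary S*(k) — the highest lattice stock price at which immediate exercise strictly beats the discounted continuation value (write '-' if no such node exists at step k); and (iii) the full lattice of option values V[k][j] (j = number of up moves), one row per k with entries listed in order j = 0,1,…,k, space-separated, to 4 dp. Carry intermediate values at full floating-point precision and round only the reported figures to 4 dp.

params: Δt=0.23175 u=1.12302 d=0.89046 q=0.48500 e^(-rΔt)=0.99676
t_8 payoffs: 95.1120 85.8280 74.1195 59.3530 40.7300 17.2433 0.0000 0.0000 0.0000
t_7: node(7,0) S=39.9210 payoff=90.7390 vs cont=90.3158 → 90.7390 [stop]  node(7,1) S=50.3470 payoff=80.3130 vs cont=79.8897 → 80.3130 [stop]  node(7,2) S=63.4960 payoff=67.1640 vs cont=66.7408 → 67.1640 [stop]  node(7,3) S=80.0790 payoff=50.5810 vs cont=50.1578 → 50.5810 [stop]  node(7,4) S=100.9929 payoff=29.6671 vs cont=29.2439 → 29.6671 [stop]  node(7,5) S=127.3688 payoff=3.2912 vs cont=8.8515 → 8.8515 [wait]  node(7,6) S=160.6332 payoff=0.0000 vs cont=0.0000 → 0.0000 [wait]  node(7,7) S=202.5852 payoff=0.0000 vs cont=0.0000 → 0.0000 [wait]  ⇒ S*(7)=100.9929
t_6: node(6,0) S=44.8320 payoff=85.8280 vs cont=85.4048 → 85.8280 [stop]  node(6,1) S=56.5405 payoff=74.1195 vs cont=73.6962 → 74.1195 [stop]  node(6,2) S=71.3070 payoff=59.3530 vs cont=58.9297 → 59.3530 [stop]  node(6,3) S=89.9300 payoff=40.7300 vs cont=40.3068 → 40.7300 [stop]  node(6,4) S=113.4167 payoff=17.2433 vs cont=19.5081 → 19.5081 [wait]  node(6,5) S=143.0373 payoff=0.0000 vs cont=4.5437 → 4.5437 [wait]  node(6,6) S=180.3938 payoff=0.0000 vs cont=0.0000 → 0.0000 [wait]  ⇒ S*(6)=89.9300
t_5: node(5,0) S=50.3470 payoff=80.3130 vs cont=79.8897 → 80.3130 [stop]  node(5,1) S=63.4960 payoff=67.1640 vs cont=66.7408 → 67.1640 [stop]  node(5,2) S=80.0790 payoff=50.5810 vs cont=50.1578 → 50.5810 [stop]  node(5,3) S=100.9929 payoff=29.6671 vs cont=30.3388 → 30.3388 [wait]  node(5,4) S=127.3688 payoff=3.2912 vs cont=12.2107 → 12.2107 [wait]  node(5,5) S=160.6332 payoff=0.0000 vs cont=2.3324 → 2.3324 [wait]  ⇒ S*(5)=80.0790
t_4: node(4,0) S=56.5405 payoff=74.1195 vs cont=73.6962 → 74.1195 [stop]  node(4,1) S=71.3070 payoff=59.3530 vs cont=58.9297 → 59.3530 [stop]  node(4,2) S=89.9300 payoff=40.7300 vs cont=40.6314 → 40.7300 [stop]  node(4,3) S=113.4167 payoff=17.2433 vs cont=21.4768 → 21.4768 [wait]  node(4,4) S=143.0373 payoff=0.0000 vs cont=7.3957 → 7.3957 [wait]  ⇒ S*(4)=89.9300
t_3: node(3,0) S=63.4960 payoff=67.1640 vs cont=66.7408 → 67.1640 [stop]  node(3,1) S=80.0790 payoff=50.5810 vs cont=50.1578 → 50.5810 [stop]  node(3,2) S=100.9929 payoff=29.6671 vs cont=31.2905 → 31.2905 [wait]  node(3,3) S=127.3688 payoff=3.2912 vs cont=14.6000 → 14.6000 [wait]  ⇒ S*(3)=80.0790
t_2: node(2,0) S=71.3070 payoff=59.3530 vs cont=58.9297 → 59.3530 [stop]  node(2,1) S=89.9300 payoff=40.7300 vs cont=41.0915 → 41.0915 [wait]  node(2,2) S=113.4167 payoff=17.2433 vs cont=23.1204 → 23.1204 [wait]  ⇒ S*(2)=71.3070
t_1: node(1,0) S=80.0790 payoff=50.5810 vs cont=50.3326 → 50.5810 [stop]  node(1,1) S=100.9929 payoff=29.6671 vs cont=32.2706 → 32.2706 [wait]  ⇒ S*(1)=80.0790
t_0: node(0,0) S=89.9300 payoff=40.7300 vs cont=41.5654 → 41.5654 [wait]  ⇒ S*(0)=-

price = 41.5654
boundary = - 80.0790 71.3070 80.0790 89.9300 80.0790 89.9300 100.9929
tree:
41.5654
50.5810 32.2706
59.3530 41.0915 23.1204
67.1640 50.5810 31.2905 14.6000
74.1195 59.3530 40.7300 21.4768 7.3957
80.3130 67.1640 50.5810 30.3388 12.2107 2.3324
85.8280 74.1195 59.3530 40.7300 19.5081 4.5437 0.0000
90.7390 80.3130 67.1640 50.5810 29.6671 8.8515 0.0000 0.0000
95.1120 85.8280 74.1195 59.3530 40.7300 17.2433 0.0000 0.0000 0.0000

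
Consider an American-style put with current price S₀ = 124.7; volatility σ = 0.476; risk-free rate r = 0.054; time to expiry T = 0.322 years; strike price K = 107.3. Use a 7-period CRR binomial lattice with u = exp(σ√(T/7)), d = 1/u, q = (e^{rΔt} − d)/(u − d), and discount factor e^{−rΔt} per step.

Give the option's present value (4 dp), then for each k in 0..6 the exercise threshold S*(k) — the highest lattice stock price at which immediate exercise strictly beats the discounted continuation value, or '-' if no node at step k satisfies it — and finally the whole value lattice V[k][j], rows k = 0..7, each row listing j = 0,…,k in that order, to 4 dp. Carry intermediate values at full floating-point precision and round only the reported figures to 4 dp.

params: Δt=0.04600 u=1.10748 d=0.90295 q=0.48666 e^(-rΔt)=0.99752
t_7 payoffs: 46.2754 32.4521 15.4976 0.0000 0.0000 0.0000 0.0000 0.0000
t_6: node(6,0) S=67.5837 payoff=39.7163 vs cont=39.4501 → 39.7163 [stop]  node(6,1) S=82.8928 payoff=24.4072 vs cont=24.1410 → 24.4072 [stop]  node(6,2) S=101.6697 payoff=5.6303 vs cont=7.9358 → 7.9358 [wait]  node(6,3) S=124.7000 payoff=0.0000 vs cont=0.0000 → 0.0000 [wait]  node(6,4) S=152.9471 payoff=0.0000 vs cont=0.0000 → 0.0000 [wait]  node(6,5) S=187.5927 payoff=0.0000 vs cont=0.0000 → 0.0000 [wait]  node(6,6) S=230.0863 payoff=0.0000 vs cont=0.0000 → 0.0000 [wait]  ⇒ S*(6)=82.8928
t_5: node(5,0) S=74.8479 payoff=32.4521 vs cont=32.1859 → 32.4521 [stop]  node(5,1) S=91.8024 payoff=15.4976 vs cont=16.3506 → 16.3506 [wait]  node(5,2) S=112.5976 payoff=0.0000 vs cont=4.0637 → 4.0637 [wait]  node(5,3) S=138.1032 payoff=0.0000 vs cont=0.0000 → 0.0000 [wait]  node(5,4) S=169.3864 payoff=0.0000 vs cont=0.0000 → 0.0000 [wait]  node(5,5) S=207.7559 payoff=0.0000 vs cont=0.0000 → 0.0000 [wait]  ⇒ S*(5)=74.8479
t_4: node(4,0) S=82.8928 payoff=24.4072 vs cont=24.5551 → 24.5551 [wait]  node(4,1) S=101.6697 payoff=5.6303 vs cont=10.3453 → 10.3453 [wait]  node(4,2) S=124.7000 payoff=0.0000 vs cont=2.0809 → 2.0809 [wait]  node(4,3) S=152.9471 payoff=0.0000 vs cont=0.0000 → 0.0000 [wait]  node(4,4) S=187.5927 payoff=0.0000 vs cont=0.0000 → 0.0000 [wait]  ⇒ S*(4)=-
t_3: node(3,0) S=91.8024 payoff=15.4976 vs cont=17.5960 → 17.5960 [wait]  node(3,1) S=112.5976 payoff=0.0000 vs cont=6.3077 → 6.3077 [wait]  node(3,2) S=138.1032 payoff=0.0000 vs cont=1.0655 → 1.0655 [wait]  node(3,3) S=169.3864 payoff=0.0000 vs cont=0.0000 → 0.0000 [wait]  ⇒ S*(3)=-
t_2: node(2,0) S=101.6697 payoff=5.6303 vs cont=12.0724 → 12.0724 [wait]  node(2,1) S=124.7000 payoff=0.0000 vs cont=3.7472 → 3.7472 [wait]  node(2,2) S=152.9471 payoff=0.0000 vs cont=0.5456 → 0.5456 [wait]  ⇒ S*(2)=-
t_1: node(1,0) S=112.5976 payoff=0.0000 vs cont=8.0010 → 8.0010 [wait]  node(1,1) S=138.1032 payoff=0.0000 vs cont=2.1837 → 2.1837 [wait]  ⇒ S*(1)=-
t_0: node(0,0) S=124.7000 payoff=0.0000 vs cont=5.1571 → 5.1571 [wait]  ⇒ S*(0)=-

price = 5.1571
boundary = - - - - - 74.8479 82.8928
tree:
5.1571
8.0010 2.1837
12.0724 3.7472 0.5456
17.5960 6.3077 1.0655 0.0000
24.5551 10.3453 2.0809 0.0000 0.0000
32.4521 16.3506 4.0637 0.0000 0.0000 0.0000
39.7163 24.4072 7.9358 0.0000 0.0000 0.0000 0.0000
46.2754 32.4521 15.4976 0.0000 0.0000 0.0000 0.0000 0.0000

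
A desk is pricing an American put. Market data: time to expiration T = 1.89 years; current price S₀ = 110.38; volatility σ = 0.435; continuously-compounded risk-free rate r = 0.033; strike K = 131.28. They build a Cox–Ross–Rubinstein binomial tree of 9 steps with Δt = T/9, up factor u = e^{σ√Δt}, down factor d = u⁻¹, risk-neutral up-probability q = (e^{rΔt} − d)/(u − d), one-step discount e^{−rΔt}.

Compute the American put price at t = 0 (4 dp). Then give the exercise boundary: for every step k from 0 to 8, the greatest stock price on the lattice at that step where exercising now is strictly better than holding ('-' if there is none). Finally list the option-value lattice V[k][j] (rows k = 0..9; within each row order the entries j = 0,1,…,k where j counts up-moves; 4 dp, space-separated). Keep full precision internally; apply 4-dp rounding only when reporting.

price = 35.5319
boundary = - - - 60.6975 74.0874 60.6975 74.0874 90.4310 74.0874
tree:
35.5319
46.0564 24.0801
57.9345 33.2201 14.0338
70.5825 44.3985 20.9895 6.3247
81.5524 57.1926 30.4949 10.4815 1.6869
90.5397 70.5825 42.7279 17.0231 3.1909 0.0000
97.9027 81.5524 57.1926 26.8978 6.0357 0.0000 0.0000
103.9350 90.5397 70.5825 40.8490 11.4169 0.0000 0.0000 0.0000
108.8771 97.9027 81.5524 57.1926 21.5955 0.0000 0.0000 0.0000 0.0000
112.9259 103.9350 90.5397 70.5825 40.8490 0.0000 0.0000 0.0000 0.0000 0.0000

Δt=0.21000  u=1.22060  d=0.81927  q=0.46766  discount=0.99309
step 9 (expiry): payoffs max(K−S,0) = 112.9259 103.9350 90.5397 70.5825 40.8490 0.0000 0.0000 0.0000 0.0000 0.0000
step 8: (k=8,j=0): S=22.4029, (K−S)⁺=108.8771, hold=107.9704 ⇒ V=108.8771 exercise | (k=8,j=1): S=33.3773, (K−S)⁺=97.9027, hold=96.9961 ⇒ V=97.9027 exercise | (k=8,j=2): S=49.7276, (K−S)⁺=81.5524, hold=80.6457 ⇒ V=81.5524 exercise | (k=8,j=3): S=74.0874, (K−S)⁺=57.1926, hold=56.2860 ⇒ V=57.1926 exercise | (k=8,j=4): S=110.3800, (K−S)⁺=20.9000, hold=21.5955 ⇒ V=21.5955 continue | (k=8,j=5): S=164.4511, (K−S)⁺=0.0000, hold=0.0000 ⇒ V=0.0000 continue | (k=8,j=6): S=245.0095, (K−S)⁺=0.0000, hold=0.0000 ⇒ V=0.0000 continue | (k=8,j=7): S=365.0306, (K−S)⁺=0.0000, hold=0.0000 ⇒ V=0.0000 continue | (k=8,j=8): S=543.8456, (K−S)⁺=0.0000, hold=0.0000 ⇒ V=0.0000 continue  boundary S*=74.0874
step 7: (k=7,j=0): S=27.3450, (K−S)⁺=103.9350, hold=103.0283 ⇒ V=103.9350 exercise | (k=7,j=1): S=40.7403, (K−S)⁺=90.5397, hold=89.6330 ⇒ V=90.5397 exercise | (k=7,j=2): S=60.6975, (K−S)⁺=70.5825, hold=69.6759 ⇒ V=70.5825 exercise | (k=7,j=3): S=90.4310, (K−S)⁺=40.8490, hold=40.2654 ⇒ V=40.8490 exercise | (k=7,j=4): S=134.7298, (K−S)⁺=0.0000, hold=11.4169 ⇒ V=11.4169 continue | (k=7,j=5): S=200.7289, (K−S)⁺=0.0000, hold=0.0000 ⇒ V=0.0000 continue | (k=7,j=6): S=299.0585, (K−S)⁺=0.0000, hold=0.0000 ⇒ V=0.0000 continue | (k=7,j=7): S=445.5561, (K−S)⁺=0.0000, hold=0.0000 ⇒ V=0.0000 continue  boundary S*=90.4310
step 6: (k=6,j=0): S=33.3773, (K−S)⁺=97.9027, hold=96.9961 ⇒ V=97.9027 exercise | (k=6,j=1): S=49.7276, (K−S)⁺=81.5524, hold=80.6457 ⇒ V=81.5524 exercise | (k=6,j=2): S=74.0874, (K−S)⁺=57.1926, hold=56.2860 ⇒ V=57.1926 exercise | (k=6,j=3): S=110.3800, (K−S)⁺=20.9000, hold=26.8978 ⇒ V=26.8978 continue | (k=6,j=4): S=164.4511, (K−S)⁺=0.0000, hold=6.0357 ⇒ V=6.0357 continue | (k=6,j=5): S=245.0095, (K−S)⁺=0.0000, hold=0.0000 ⇒ V=0.0000 continue | (k=6,j=6): S=365.0306, (K−S)⁺=0.0000, hold=0.0000 ⇒ V=0.0000 continue  boundary S*=74.0874
step 5: (k=5,j=0): S=40.7403, (K−S)⁺=90.5397, hold=89.6330 ⇒ V=90.5397 exercise | (k=5,j=1): S=60.6975, (K−S)⁺=70.5825, hold=69.6759 ⇒ V=70.5825 exercise | (k=5,j=2): S=90.4310, (K−S)⁺=40.8490, hold=42.7279 ⇒ V=42.7279 continue | (k=5,j=3): S=134.7298, (K−S)⁺=0.0000, hold=17.0231 ⇒ V=17.0231 continue | (k=5,j=4): S=200.7289, (K−S)⁺=0.0000, hold=3.1909 ⇒ V=3.1909 continue | (k=5,j=5): S=299.0585, (K−S)⁺=0.0000, hold=0.0000 ⇒ V=0.0000 continue  boundary S*=60.6975
step 4: (k=4,j=0): S=49.7276, (K−S)⁺=81.5524, hold=80.6457 ⇒ V=81.5524 exercise | (k=4,j=1): S=74.0874, (K−S)⁺=57.1926, hold=57.1586 ⇒ V=57.1926 exercise | (k=4,j=2): S=110.3800, (K−S)⁺=20.9000, hold=30.4949 ⇒ V=30.4949 continue | (k=4,j=3): S=164.4511, (K−S)⁺=0.0000, hold=10.4815 ⇒ V=10.4815 continue | (k=4,j=4): S=245.0095, (K−S)⁺=0.0000, hold=1.6869 ⇒ V=1.6869 continue  boundary S*=74.0874
step 3: (k=3,j=0): S=60.6975, (K−S)⁺=70.5825, hold=69.6759 ⇒ V=70.5825 exercise | (k=3,j=1): S=90.4310, (K−S)⁺=40.8490, hold=44.3985 ⇒ V=44.3985 continue | (k=3,j=2): S=134.7298, (K−S)⁺=0.0000, hold=20.9895 ⇒ V=20.9895 continue | (k=3,j=3): S=200.7289, (K−S)⁺=0.0000, hold=6.3247 ⇒ V=6.3247 continue  boundary S*=60.6975
step 2: (k=2,j=0): S=74.0874, (K−S)⁺=57.1926, hold=57.9345 ⇒ V=57.9345 continue | (k=2,j=1): S=110.3800, (K−S)⁺=20.9000, hold=33.2201 ⇒ V=33.2201 continue | (k=2,j=2): S=164.4511, (K−S)⁺=0.0000, hold=14.0338 ⇒ V=14.0338 continue  boundary S*=-
step 1: (k=1,j=0): S=90.4310, (K−S)⁺=40.8490, hold=46.0564 ⇒ V=46.0564 continue | (k=1,j=1): S=134.7298, (K−S)⁺=0.0000, hold=24.0801 ⇒ V=24.0801 continue  boundary S*=-
step 0: (k=0,j=0): S=110.3800, (K−S)⁺=20.9000, hold=35.5319 ⇒ V=35.5319 continue  boundary S*=-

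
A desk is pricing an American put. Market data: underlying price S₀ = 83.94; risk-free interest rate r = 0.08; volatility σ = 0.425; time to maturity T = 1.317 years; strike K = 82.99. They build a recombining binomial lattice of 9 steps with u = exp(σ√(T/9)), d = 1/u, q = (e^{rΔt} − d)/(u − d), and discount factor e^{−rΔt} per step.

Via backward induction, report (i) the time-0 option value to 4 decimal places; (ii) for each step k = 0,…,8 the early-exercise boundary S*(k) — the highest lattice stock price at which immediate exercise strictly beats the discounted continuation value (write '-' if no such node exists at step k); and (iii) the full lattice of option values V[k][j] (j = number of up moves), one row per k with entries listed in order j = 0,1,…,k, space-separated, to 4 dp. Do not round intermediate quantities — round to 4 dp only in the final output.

params: Δt=0.14633 u=1.17654 d=0.84995 q=0.49550 e^(-rΔt)=0.98836
t_9 payoffs: 63.5583 56.0918 45.7563 31.4494 11.6452 0.0000 0.0000 0.0000 0.0000 0.0000
t_8: node(8,0) S=22.8621 payoff=60.1279 vs cont=59.1620 → 60.1279 [stop]  node(8,1) S=31.6468 payoff=51.3432 vs cont=50.3773 → 51.3432 [stop]  node(8,2) S=43.8069 payoff=39.1831 vs cont=38.2172 → 39.1831 [stop]  node(8,3) S=60.6395 payoff=22.3505 vs cont=21.3846 → 22.3505 [stop]  node(8,4) S=83.9400 payoff=0.0000 vs cont=5.8066 → 5.8066 [wait]  node(8,5) S=116.1936 payoff=0.0000 vs cont=0.0000 → 0.0000 [wait]  node(8,6) S=160.8404 payoff=0.0000 vs cont=0.0000 → 0.0000 [wait]  node(8,7) S=222.6425 payoff=0.0000 vs cont=0.0000 → 0.0000 [wait]  node(8,8) S=308.1919 payoff=0.0000 vs cont=0.0000 → 0.0000 [wait]  ⇒ S*(8)=60.6395
t_7: node(7,0) S=26.8982 payoff=56.0918 vs cont=55.1259 → 56.0918 [stop]  node(7,1) S=37.2337 payoff=45.7563 vs cont=44.7904 → 45.7563 [stop]  node(7,2) S=51.5406 payoff=31.4494 vs cont=30.4835 → 31.4494 [stop]  node(7,3) S=71.3448 payoff=11.6452 vs cont=13.9883 → 13.9883 [wait]  node(7,4) S=98.7587 payoff=0.0000 vs cont=2.8953 → 2.8953 [wait]  node(7,5) S=136.7063 payoff=0.0000 vs cont=0.0000 → 0.0000 [wait]  node(7,6) S=189.2351 payoff=0.0000 vs cont=0.0000 → 0.0000 [wait]  node(7,7) S=261.9478 payoff=0.0000 vs cont=0.0000 → 0.0000 [wait]  ⇒ S*(7)=51.5406
t_6: node(6,0) S=31.6468 payoff=51.3432 vs cont=50.3773 → 51.3432 [stop]  node(6,1) S=43.8069 payoff=39.1831 vs cont=38.2172 → 39.1831 [stop]  node(6,2) S=60.6395 payoff=22.3505 vs cont=22.5321 → 22.5321 [wait]  node(6,3) S=83.9400 payoff=0.0000 vs cont=8.3929 → 8.3929 [wait]  node(6,4) S=116.1936 payoff=0.0000 vs cont=1.4437 → 1.4437 [wait]  node(6,5) S=160.8404 payoff=0.0000 vs cont=0.0000 → 0.0000 [wait]  node(6,6) S=222.6425 payoff=0.0000 vs cont=0.0000 → 0.0000 [wait]  ⇒ S*(6)=43.8069
t_5: node(5,0) S=37.2337 payoff=45.7563 vs cont=44.7904 → 45.7563 [stop]  node(5,1) S=51.5406 payoff=31.4494 vs cont=30.5725 → 31.4494 [stop]  node(5,2) S=71.3448 payoff=11.6452 vs cont=15.3454 → 15.3454 [wait]  node(5,3) S=98.7587 payoff=0.0000 vs cont=4.8919 → 4.8919 [wait]  node(5,4) S=136.7063 payoff=0.0000 vs cont=0.7199 → 0.7199 [wait]  node(5,5) S=189.2351 payoff=0.0000 vs cont=0.0000 → 0.0000 [wait]  ⇒ S*(5)=51.5406
t_4: node(4,0) S=43.8069 payoff=39.1831 vs cont=38.2172 → 39.1831 [stop]  node(4,1) S=60.6395 payoff=22.3505 vs cont=23.1967 → 23.1967 [wait]  node(4,2) S=83.9400 payoff=0.0000 vs cont=10.0474 → 10.0474 [wait]  node(4,3) S=116.1936 payoff=0.0000 vs cont=2.7918 → 2.7918 [wait]  node(4,4) S=160.8404 payoff=0.0000 vs cont=0.3589 → 0.3589 [wait]  ⇒ S*(4)=43.8069
t_3: node(3,0) S=51.5406 payoff=31.4494 vs cont=30.8980 → 31.4494 [stop]  node(3,1) S=71.3448 payoff=11.6452 vs cont=16.4871 → 16.4871 [wait]  node(3,2) S=98.7587 payoff=0.0000 vs cont=6.3771 → 6.3771 [wait]  node(3,3) S=136.7063 payoff=0.0000 vs cont=1.5679 → 1.5679 [wait]  ⇒ S*(3)=51.5406
t_2: node(2,0) S=60.6395 payoff=22.3505 vs cont=23.7558 → 23.7558 [wait]  node(2,1) S=83.9400 payoff=0.0000 vs cont=11.3440 → 11.3440 [wait]  node(2,2) S=116.1936 payoff=0.0000 vs cont=3.9477 → 3.9477 [wait]  ⇒ S*(2)=-
t_1: node(1,0) S=71.3448 payoff=11.6452 vs cont=17.4009 → 17.4009 [wait]  node(1,1) S=98.7587 payoff=0.0000 vs cont=7.5897 → 7.5897 [wait]  ⇒ S*(1)=-
t_0: node(0,0) S=83.9400 payoff=0.0000 vs cont=12.3935 → 12.3935 [wait]  ⇒ S*(0)=-

price = 12.3935
boundary = - - - 51.5406 43.8069 51.5406 43.8069 51.5406 60.6395
tree:
12.3935
17.4009 7.5897
23.7558 11.3440 3.9477
31.4494 16.4871 6.3771 1.5679
39.1831 23.1967 10.0474 2.7918 0.3589
45.7563 31.4494 15.3454 4.8919 0.7199 0.0000
51.3432 39.1831 22.5321 8.3929 1.4437 0.0000 0.0000
56.0918 45.7563 31.4494 13.9883 2.8953 0.0000 0.0000 0.0000
60.1279 51.3432 39.1831 22.3505 5.8066 0.0000 0.0000 0.0000 0.0000
63.5583 56.0918 45.7563 31.4494 11.6452 0.0000 0.0000 0.0000 0.0000 0.0000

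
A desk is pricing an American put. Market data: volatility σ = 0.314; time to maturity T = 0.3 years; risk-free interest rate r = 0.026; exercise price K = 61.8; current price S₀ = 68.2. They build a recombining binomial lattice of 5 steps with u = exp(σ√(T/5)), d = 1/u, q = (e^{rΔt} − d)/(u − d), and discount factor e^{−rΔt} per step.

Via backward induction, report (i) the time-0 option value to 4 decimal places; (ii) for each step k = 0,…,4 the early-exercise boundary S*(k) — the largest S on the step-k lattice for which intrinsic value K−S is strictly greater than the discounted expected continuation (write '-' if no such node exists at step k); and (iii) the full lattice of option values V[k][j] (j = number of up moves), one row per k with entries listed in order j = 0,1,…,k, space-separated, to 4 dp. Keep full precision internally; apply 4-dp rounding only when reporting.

price = 1.7799
boundary = - - - - 50.1385
tree:
1.7799
3.0092 0.5108
4.9511 1.0050 0.0000
7.8341 1.9772 0.0000 0.0000
11.6615 3.8899 0.0000 0.0000 0.0000
15.3733 7.6530 0.0000 0.0000 0.0000 0.0000

params: Δt=0.06000 u=1.07995 d=0.92597 q=0.49092 e^(-rΔt)=0.99844
t_5 payoffs: 15.3733 7.6530 0.0000 0.0000 0.0000 0.0000
t_4: node(4,0) S=50.1385 payoff=11.6615 vs cont=11.5652 → 11.6615 [stop]  node(4,1) S=58.4760 payoff=3.3240 vs cont=3.8899 → 3.8899 [wait]  node(4,2) S=68.2000 payoff=0.0000 vs cont=0.0000 → 0.0000 [wait]  node(4,3) S=79.5410 payoff=0.0000 vs cont=0.0000 → 0.0000 [wait]  node(4,4) S=92.7679 payoff=0.0000 vs cont=0.0000 → 0.0000 [wait]  ⇒ S*(4)=50.1385
t_3: node(3,0) S=54.1470 payoff=7.6530 vs cont=7.8341 → 7.8341 [wait]  node(3,1) S=63.1511 payoff=0.0000 vs cont=1.9772 → 1.9772 [wait]  node(3,2) S=73.6525 payoff=0.0000 vs cont=0.0000 → 0.0000 [wait]  node(3,3) S=85.9002 payoff=0.0000 vs cont=0.0000 → 0.0000 [wait]  ⇒ S*(3)=-
t_2: node(2,0) S=58.4760 payoff=3.3240 vs cont=4.9511 → 4.9511 [wait]  node(2,1) S=68.2000 payoff=0.0000 vs cont=1.0050 → 1.0050 [wait]  node(2,2) S=79.5410 payoff=0.0000 vs cont=0.0000 → 0.0000 [wait]  ⇒ S*(2)=-
t_1: node(1,0) S=63.1511 payoff=0.0000 vs cont=3.0092 → 3.0092 [wait]  node(1,1) S=73.6525 payoff=0.0000 vs cont=0.5108 → 0.5108 [wait]  ⇒ S*(1)=-
t_0: node(0,0) S=68.2000 payoff=0.0000 vs cont=1.7799 → 1.7799 [wait]  ⇒ S*(0)=-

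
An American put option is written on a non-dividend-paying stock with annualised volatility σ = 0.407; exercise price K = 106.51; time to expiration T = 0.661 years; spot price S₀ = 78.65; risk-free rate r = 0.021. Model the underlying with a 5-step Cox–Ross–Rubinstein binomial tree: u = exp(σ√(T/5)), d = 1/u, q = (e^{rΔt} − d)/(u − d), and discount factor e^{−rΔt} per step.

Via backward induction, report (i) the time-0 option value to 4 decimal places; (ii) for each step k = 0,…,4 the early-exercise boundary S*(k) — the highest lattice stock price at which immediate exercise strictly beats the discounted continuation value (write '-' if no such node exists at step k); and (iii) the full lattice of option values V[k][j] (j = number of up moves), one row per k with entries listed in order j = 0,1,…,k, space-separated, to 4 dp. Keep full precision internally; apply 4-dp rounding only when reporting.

Δt=0.13220  u=1.15949  d=0.86245  q=0.47243  discount=0.99723
step 5 (expiry): payoffs max(K−S,0) = 68.9817 56.0561 38.6786 15.3159 0.0000 0.0000
step 4: (k=4,j=0): S=43.5138, (K−S)⁺=62.9962, hold=62.7009 ⇒ V=62.9962 exercise | (k=4,j=1): S=58.5009, (K−S)⁺=48.0091, hold=47.7138 ⇒ V=48.0091 exercise | (k=4,j=2): S=78.6500, (K−S)⁺=27.8600, hold=27.5647 ⇒ V=27.8600 exercise | (k=4,j=3): S=105.7389, (K−S)⁺=0.7711, hold=8.0578 ⇒ V=8.0578 continue | (k=4,j=4): S=142.1577, (K−S)⁺=0.0000, hold=0.0000 ⇒ V=0.0000 continue  boundary S*=78.6500
step 3: (k=3,j=0): S=50.4539, (K−S)⁺=56.0561, hold=55.7608 ⇒ V=56.0561 exercise | (k=3,j=1): S=67.8314, (K−S)⁺=38.6786, hold=38.3833 ⇒ V=38.6786 exercise | (k=3,j=2): S=91.1941, (K−S)⁺=15.3159, hold=18.4535 ⇒ V=18.4535 continue | (k=3,j=3): S=122.6034, (K−S)⁺=0.0000, hold=4.2393 ⇒ V=4.2393 continue  boundary S*=67.8314
step 2: (k=2,j=0): S=58.5009, (K−S)⁺=48.0091, hold=47.7138 ⇒ V=48.0091 exercise | (k=2,j=1): S=78.6500, (K−S)⁺=27.8600, hold=29.0429 ⇒ V=29.0429 continue | (k=2,j=2): S=105.7389, (K−S)⁺=0.7711, hold=11.7057 ⇒ V=11.7057 continue  boundary S*=58.5009
step 1: (k=1,j=0): S=67.8314, (K−S)⁺=38.6786, hold=38.9406 ⇒ V=38.9406 continue | (k=1,j=1): S=91.1941, (K−S)⁺=15.3159, hold=20.7945 ⇒ V=20.7945 continue  boundary S*=-
step 0: (k=0,j=0): S=78.6500, (K−S)⁺=27.8600, hold=30.2836 ⇒ V=30.2836 continue  boundary S*=-

price = 30.2836
boundary = - - 58.5009 67.8314 78.6500
tree:
30.2836
38.9406 20.7945
48.0091 29.0429 11.7057
56.0561 38.6786 18.4535 4.2393
62.9962 48.0091 27.8600 8.0578 0.0000
68.9817 56.0561 38.6786 15.3159 0.0000 0.0000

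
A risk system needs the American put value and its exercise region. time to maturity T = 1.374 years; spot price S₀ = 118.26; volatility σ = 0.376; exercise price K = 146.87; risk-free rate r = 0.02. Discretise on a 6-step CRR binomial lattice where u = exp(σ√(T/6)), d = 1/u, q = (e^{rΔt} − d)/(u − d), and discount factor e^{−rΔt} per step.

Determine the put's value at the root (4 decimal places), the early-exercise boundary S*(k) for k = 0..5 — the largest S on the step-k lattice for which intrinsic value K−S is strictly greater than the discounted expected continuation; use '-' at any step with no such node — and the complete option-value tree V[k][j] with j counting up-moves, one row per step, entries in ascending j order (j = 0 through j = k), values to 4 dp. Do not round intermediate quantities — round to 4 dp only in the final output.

price = 38.5855
boundary = - - 82.5186 68.9301 82.5186 98.7859
tree:
38.5855
50.7845 25.0871
64.3514 35.8499 13.0901
77.9399 49.2385 20.9715 4.2532
89.2907 64.3514 32.5301 8.0287 0.0000
98.7724 77.9399 48.0841 15.1559 0.0000 0.0000
106.6928 89.2907 64.3514 28.6100 0.0000 0.0000 0.0000

params: Δt=0.22900 u=1.19713 d=0.83533 q=0.46783 e^(-rΔt)=0.99543
t_6 payoffs: 106.6928 89.2907 64.3514 28.6100 0.0000 0.0000 0.0000
t_5: node(5,0) S=48.0976 payoff=98.7724 vs cont=98.1013 → 98.7724 [stop]  node(5,1) S=68.9301 payoff=77.9399 vs cont=77.2688 → 77.9399 [stop]  node(5,2) S=98.7859 payoff=48.0841 vs cont=47.4130 → 48.0841 [stop]  node(5,3) S=141.5731 payoff=5.2969 vs cont=15.1559 → 15.1559 [wait]  node(5,4) S=202.8929 payoff=0.0000 vs cont=0.0000 → 0.0000 [wait]  node(5,5) S=290.7721 payoff=0.0000 vs cont=0.0000 → 0.0000 [wait]  ⇒ S*(5)=98.7859
t_4: node(4,0) S=57.5793 payoff=89.2907 vs cont=88.6196 → 89.2907 [stop]  node(4,1) S=82.5186 payoff=64.3514 vs cont=63.6803 → 64.3514 [stop]  node(4,2) S=118.2600 payoff=28.6100 vs cont=32.5301 → 32.5301 [wait]  node(4,3) S=169.4821 payoff=0.0000 vs cont=8.0287 → 8.0287 [wait]  node(4,4) S=242.8901 payoff=0.0000 vs cont=0.0000 → 0.0000 [wait]  ⇒ S*(4)=82.5186
t_3: node(3,0) S=68.9301 payoff=77.9399 vs cont=77.2688 → 77.9399 [stop]  node(3,1) S=98.7859 payoff=48.0841 vs cont=49.2385 → 49.2385 [wait]  node(3,2) S=141.5731 payoff=5.2969 vs cont=20.9715 → 20.9715 [wait]  node(3,3) S=202.8929 payoff=0.0000 vs cont=4.2532 → 4.2532 [wait]  ⇒ S*(3)=68.9301
t_2: node(2,0) S=82.5186 payoff=64.3514 vs cont=64.2179 → 64.3514 [stop]  node(2,1) S=118.2600 payoff=28.6100 vs cont=35.8499 → 35.8499 [wait]  node(2,2) S=169.4821 payoff=0.0000 vs cont=13.0901 → 13.0901 [wait]  ⇒ S*(2)=82.5186
t_1: node(1,0) S=98.7859 payoff=48.0841 vs cont=50.7845 → 50.7845 [wait]  node(1,1) S=141.5731 payoff=5.2969 vs cont=25.0871 → 25.0871 [wait]  ⇒ S*(1)=-
t_0: node(0,0) S=118.2600 payoff=28.6100 vs cont=38.5855 → 38.5855 [wait]  ⇒ S*(0)=-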